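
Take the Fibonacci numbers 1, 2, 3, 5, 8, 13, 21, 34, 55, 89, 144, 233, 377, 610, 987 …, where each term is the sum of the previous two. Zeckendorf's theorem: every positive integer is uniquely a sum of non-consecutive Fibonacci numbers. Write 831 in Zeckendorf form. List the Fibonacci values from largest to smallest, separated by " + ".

831: greatest Fibonacci not exceeding it is 610, leaving 221
221: greatest Fibonacci not exceeding it is 144, leaving 77
77: greatest Fibonacci not exceeding it is 55, leaving 22
22: greatest Fibonacci not exceeding it is 21, leaving 1
1: greatest Fibonacci not exceeding it is 1, leaving 0
So 831 = 610 + 144 + 55 + 21 + 1, with no two terms consecutive in the sequence.

610 + 144 + 55 + 21 + 1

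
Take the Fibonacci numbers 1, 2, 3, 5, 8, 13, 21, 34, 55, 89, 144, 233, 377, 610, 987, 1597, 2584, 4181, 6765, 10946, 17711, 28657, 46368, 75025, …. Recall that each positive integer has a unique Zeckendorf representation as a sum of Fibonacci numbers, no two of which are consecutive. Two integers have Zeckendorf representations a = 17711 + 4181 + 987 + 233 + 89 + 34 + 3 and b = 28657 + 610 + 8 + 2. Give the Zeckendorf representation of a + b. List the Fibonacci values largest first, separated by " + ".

The two numbers are 23238 and 29277, so their sum is 52515.
52515: greatest Fibonacci not exceeding it is 46368, leaving 6147
6147: greatest Fibonacci not exceeding it is 4181, leaving 1966
1966: greatest Fibonacci not exceeding it is 1597, leaving 369
369: greatest Fibonacci not exceeding it is 233, leaving 136
136: greatest Fibonacci not exceeding it is 89, leaving 47
47: greatest Fibonacci not exceeding it is 34, leaving 13
13: greatest Fibonacci not exceeding it is 13, leaving 0

46368 + 4181 + 1597 + 233 + 89 + 34 + 13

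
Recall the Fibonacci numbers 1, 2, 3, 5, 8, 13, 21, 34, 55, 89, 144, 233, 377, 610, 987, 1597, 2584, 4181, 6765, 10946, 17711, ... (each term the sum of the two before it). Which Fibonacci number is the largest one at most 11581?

10946

10946 ≤ 11581 < 17711, so the largest Fibonacci number not exceeding 11581 is 10946.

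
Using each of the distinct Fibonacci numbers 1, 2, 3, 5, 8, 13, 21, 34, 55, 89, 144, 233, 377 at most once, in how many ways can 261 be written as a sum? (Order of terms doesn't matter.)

Starting from the Zeckendorf form and repeatedly splitting a term F_k into F_{k−1} + F_{k−2} (when neither is already used) reaches every representation.
261 = 233+21+5+2 = 233+13+8+5+2 = 144+89+21+5+2 = 144+89+13+8+5+2 = 144+55+34+21+5+2 = … (1 more), for 6 in all.

6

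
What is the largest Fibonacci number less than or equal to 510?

377 ≤ 510 < 610, so the largest Fibonacci number not exceeding 510 is 377.

377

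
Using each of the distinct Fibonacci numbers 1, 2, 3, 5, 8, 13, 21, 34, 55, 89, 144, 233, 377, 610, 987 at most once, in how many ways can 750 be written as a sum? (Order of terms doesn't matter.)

Each representation comes from the Zeckendorf form by replacing some F_k with F_{k−1} + F_{k−2} where possible.
750 = 610+89+34+13+3+1 = 610+89+34+8+5+3+1 = 377+233+89+34+13+3+1 = 610+89+21+13+8+5+3+1 = … (5 more), for 9 in all.

9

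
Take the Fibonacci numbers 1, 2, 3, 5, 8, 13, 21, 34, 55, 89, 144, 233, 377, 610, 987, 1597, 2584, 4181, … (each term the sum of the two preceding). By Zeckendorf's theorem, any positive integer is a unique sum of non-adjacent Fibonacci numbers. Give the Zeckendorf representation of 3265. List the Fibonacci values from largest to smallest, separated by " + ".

2584 + 610 + 55 + 13 + 3

Greedily peel off the largest Fibonacci term at each step:
3265 − 2584 = 681
681 − 610 = 71
71 − 55 = 16
16 − 13 = 3
3 − 3 = 0
So 3265 = 2584 + 610 + 55 + 13 + 3, with no two terms consecutive in the sequence.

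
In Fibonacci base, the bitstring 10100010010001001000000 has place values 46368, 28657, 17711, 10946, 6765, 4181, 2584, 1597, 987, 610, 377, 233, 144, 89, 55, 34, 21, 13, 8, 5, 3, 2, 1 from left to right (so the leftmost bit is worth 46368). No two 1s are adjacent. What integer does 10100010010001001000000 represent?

67383

Summing the place values of the 1 bits: 46368 + 17711 + 2584 + 610 + 89 + 21 = 67383.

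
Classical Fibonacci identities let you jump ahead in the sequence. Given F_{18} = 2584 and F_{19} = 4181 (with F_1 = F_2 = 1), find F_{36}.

14930352

By the doubling identity F_{2k} = F_k(2F_{k+1} − F_k): F_{36} = 2584·(2·4181 − 2584) = 2584·5778 = 14930352.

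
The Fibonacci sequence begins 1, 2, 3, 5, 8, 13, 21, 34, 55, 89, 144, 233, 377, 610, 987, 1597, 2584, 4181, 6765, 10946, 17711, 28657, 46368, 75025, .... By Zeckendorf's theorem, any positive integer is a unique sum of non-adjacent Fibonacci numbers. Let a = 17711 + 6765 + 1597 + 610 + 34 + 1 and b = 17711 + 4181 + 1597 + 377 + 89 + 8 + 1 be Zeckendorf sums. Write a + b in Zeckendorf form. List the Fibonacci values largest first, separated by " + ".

The two numbers are 26718 and 23964, so their sum is 50682.
50682 − 46368 = 4314
4314 − 4181 = 133
133 − 89 = 44
44 − 34 = 10
10 − 8 = 2
2 − 2 = 0

46368 + 4181 + 89 + 34 + 8 + 2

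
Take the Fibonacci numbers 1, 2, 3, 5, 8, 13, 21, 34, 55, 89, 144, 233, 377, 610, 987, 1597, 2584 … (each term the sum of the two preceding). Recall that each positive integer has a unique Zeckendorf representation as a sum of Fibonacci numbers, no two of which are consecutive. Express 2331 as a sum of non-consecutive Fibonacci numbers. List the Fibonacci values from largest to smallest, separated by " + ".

largest Fibonacci ≤ 2331 is 1597; 2331 − 1597 = 734
largest Fibonacci ≤ 734 is 610; 734 − 610 = 124
largest Fibonacci ≤ 124 is 89; 124 − 89 = 35
largest Fibonacci ≤ 35 is 34; 35 − 34 = 1
largest Fibonacci ≤ 1 is 1; 1 − 1 = 0
So 2331 = 1597 + 610 + 89 + 34 + 1, with no two terms consecutive in the sequence.

1597 + 610 + 89 + 34 + 1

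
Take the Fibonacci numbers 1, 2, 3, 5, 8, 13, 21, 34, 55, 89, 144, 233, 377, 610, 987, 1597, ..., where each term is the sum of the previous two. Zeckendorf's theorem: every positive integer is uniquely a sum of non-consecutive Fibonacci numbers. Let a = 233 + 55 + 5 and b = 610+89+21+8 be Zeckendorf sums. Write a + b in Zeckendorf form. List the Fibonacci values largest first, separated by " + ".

987 + 34

The two numbers are 293 and 728, so their sum is 1021.
take 987 (≤ 1021); 1021 − 987 = 34
take 34 (≤ 34); 34 − 34 = 0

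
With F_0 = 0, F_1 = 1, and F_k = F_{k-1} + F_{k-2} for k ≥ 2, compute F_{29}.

Iterating the recurrence up to F_{25} = 75025 and F_{24} = 46368:
F_{26} = F_{25} + F_{24} = 75025 + 46368 = 121393
F_{27} = F_{26} + F_{25} = 121393 + 75025 = 196418
F_{28} = F_{27} + F_{26} = 196418 + 121393 = 317811
F_{29} = F_{28} + F_{27} = 317811 + 196418 = 514229

514229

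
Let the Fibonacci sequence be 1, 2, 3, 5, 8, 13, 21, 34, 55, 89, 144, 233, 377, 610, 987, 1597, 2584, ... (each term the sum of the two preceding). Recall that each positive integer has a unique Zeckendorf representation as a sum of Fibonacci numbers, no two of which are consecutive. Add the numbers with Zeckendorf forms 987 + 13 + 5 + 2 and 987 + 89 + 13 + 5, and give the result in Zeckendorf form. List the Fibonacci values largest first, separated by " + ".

1597 + 377 + 89 + 34 + 3 + 1

The two numbers are 1007 and 1094, so their sum is 2101.
1597 ≤ 2101 < 2584, so take 1597; remainder 504
377 ≤ 504 < 610, so take 377; remainder 127
89 ≤ 127 < 144, so take 89; remainder 38
34 ≤ 38 < 55, so take 34; remainder 4
3 ≤ 4 < 5, so take 3; remainder 1
1 ≤ 1 < 2, so take 1; remainder 0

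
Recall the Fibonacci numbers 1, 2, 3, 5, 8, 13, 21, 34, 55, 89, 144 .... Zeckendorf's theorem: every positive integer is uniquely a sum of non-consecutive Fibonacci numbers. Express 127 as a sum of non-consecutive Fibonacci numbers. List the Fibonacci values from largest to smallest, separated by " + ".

Greedily peel off the largest Fibonacci term at each step:
take 89 (≤ 127); 127 − 89 = 38
take 34 (≤ 38); 38 − 34 = 4
take 3 (≤ 4); 4 − 3 = 1
take 1 (≤ 1); 1 − 1 = 0
So 127 = 89 + 34 + 3 + 1, with no two terms consecutive in the sequence.

89 + 34 + 3 + 1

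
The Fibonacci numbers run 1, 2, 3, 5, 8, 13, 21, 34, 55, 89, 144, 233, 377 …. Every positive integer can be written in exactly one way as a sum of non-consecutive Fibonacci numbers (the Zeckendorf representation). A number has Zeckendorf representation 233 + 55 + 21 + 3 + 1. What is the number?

233 + 55 + 21 + 3 + 1 = 313.

313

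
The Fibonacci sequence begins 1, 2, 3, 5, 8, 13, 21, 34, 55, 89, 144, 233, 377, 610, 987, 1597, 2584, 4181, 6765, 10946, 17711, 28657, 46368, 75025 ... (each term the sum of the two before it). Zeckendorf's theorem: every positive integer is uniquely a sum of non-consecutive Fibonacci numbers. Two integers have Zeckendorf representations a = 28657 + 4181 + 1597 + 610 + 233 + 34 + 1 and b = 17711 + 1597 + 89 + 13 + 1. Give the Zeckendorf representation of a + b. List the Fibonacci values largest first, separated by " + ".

The two numbers are 35313 and 19411, so their sum is 54724.
Greedy algorithm:
46368 ≤ 54724 < 75025, so take 46368; remainder 8356
6765 ≤ 8356 < 10946, so take 6765; remainder 1591
987 ≤ 1591 < 1597, so take 987; remainder 604
377 ≤ 604 < 610, so take 377; remainder 227
144 ≤ 227 < 233, so take 144; remainder 83
55 ≤ 83 < 89, so take 55; remainder 28
21 ≤ 28 < 34, so take 21; remainder 7
5 ≤ 7 < 8, so take 5; remainder 2
2 ≤ 2 < 3, so take 2; remainder 0

46368 + 6765 + 987 + 377 + 144 + 55 + 21 + 5 + 2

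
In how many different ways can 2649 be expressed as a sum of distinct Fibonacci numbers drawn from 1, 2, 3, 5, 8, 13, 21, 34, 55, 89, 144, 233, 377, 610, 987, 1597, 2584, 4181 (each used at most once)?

Starting from the Zeckendorf form and repeatedly splitting a term F_k into F_{k−1} + F_{k−2} (when neither is already used) reaches every representation.
2649 = 2584+55+8+2 = 2584+55+5+3+2 = 2584+34+21+8+2 = 1597+987+55+8+2 = … (19 more), for 23 in all.

23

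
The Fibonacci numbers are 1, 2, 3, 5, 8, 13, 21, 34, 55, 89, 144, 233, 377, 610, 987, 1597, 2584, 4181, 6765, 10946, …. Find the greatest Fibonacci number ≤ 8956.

6765

6765 ≤ 8956 < 10946, so the largest Fibonacci number not exceeding 8956 is 6765.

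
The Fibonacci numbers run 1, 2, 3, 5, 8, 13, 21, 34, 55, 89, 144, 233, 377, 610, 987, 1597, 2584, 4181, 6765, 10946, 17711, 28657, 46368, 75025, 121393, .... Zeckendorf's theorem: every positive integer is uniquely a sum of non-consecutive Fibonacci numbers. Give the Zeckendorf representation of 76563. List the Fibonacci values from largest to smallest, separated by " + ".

Repeatedly subtract the largest Fibonacci number that fits:
75025 ≤ 76563 < 121393, so take 75025; remainder 1538
987 ≤ 1538 < 1597, so take 987; remainder 551
377 ≤ 551 < 610, so take 377; remainder 174
144 ≤ 174 < 233, so take 144; remainder 30
21 ≤ 30 < 34, so take 21; remainder 9
8 ≤ 9 < 13, so take 8; remainder 1
1 ≤ 1 < 2, so take 1; remainder 0
So 76563 = 75025 + 987 + 377 + 144 + 21 + 8 + 1, with no two terms consecutive in the sequence.

75025 + 987 + 377 + 144 + 21 + 8 + 1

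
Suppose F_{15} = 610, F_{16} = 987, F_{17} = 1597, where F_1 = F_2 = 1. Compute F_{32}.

2178309

By the addition formula F_{m+n} = F_m F_{n+1} + F_{m−1} F_n with m=16, n=16: F_{32} = 987·1597 + 610·987 = 1576239 + 602070 = 2178309.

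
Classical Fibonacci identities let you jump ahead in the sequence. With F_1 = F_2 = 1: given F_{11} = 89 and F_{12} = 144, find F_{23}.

By F_{2k+1} = F_k² + F_{k+1}²: F_{23} = 89² + 144² = 7921 + 20736 = 28657.

28657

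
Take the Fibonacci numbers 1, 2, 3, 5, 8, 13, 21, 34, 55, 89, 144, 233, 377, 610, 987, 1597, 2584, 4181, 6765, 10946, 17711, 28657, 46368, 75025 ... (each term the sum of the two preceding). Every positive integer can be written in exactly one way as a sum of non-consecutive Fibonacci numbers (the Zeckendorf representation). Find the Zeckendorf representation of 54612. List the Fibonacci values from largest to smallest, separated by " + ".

46368 + 6765 + 987 + 377 + 89 + 21 + 5

54612 − 46368 = 8244
8244 − 6765 = 1479
1479 − 987 = 492
492 − 377 = 115
115 − 89 = 26
26 − 21 = 5
5 − 5 = 0
So 54612 = 46368 + 6765 + 987 + 377 + 89 + 21 + 5, with no two terms consecutive in the sequence.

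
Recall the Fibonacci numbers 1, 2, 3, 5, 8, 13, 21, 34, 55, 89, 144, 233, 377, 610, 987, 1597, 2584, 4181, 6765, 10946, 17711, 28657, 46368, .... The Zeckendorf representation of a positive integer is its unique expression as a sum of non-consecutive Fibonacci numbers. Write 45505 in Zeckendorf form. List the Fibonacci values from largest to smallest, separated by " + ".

28657 + 10946 + 4181 + 1597 + 89 + 34 + 1

take 28657 (≤ 45505); 45505 − 28657 = 16848
take 10946 (≤ 16848); 16848 − 10946 = 5902
take 4181 (≤ 5902); 5902 − 4181 = 1721
take 1597 (≤ 1721); 1721 − 1597 = 124
take 89 (≤ 124); 124 − 89 = 35
take 34 (≤ 35); 35 − 34 = 1
take 1 (≤ 1); 1 − 1 = 0
So 45505 = 28657 + 10946 + 4181 + 1597 + 89 + 34 + 1, with no two terms consecutive in the sequence.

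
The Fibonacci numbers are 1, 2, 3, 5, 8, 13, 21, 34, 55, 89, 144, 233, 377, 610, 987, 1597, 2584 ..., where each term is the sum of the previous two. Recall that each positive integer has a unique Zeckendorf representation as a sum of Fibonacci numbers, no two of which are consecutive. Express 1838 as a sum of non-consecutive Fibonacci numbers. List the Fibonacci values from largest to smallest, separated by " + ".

1597 + 233 + 8

Greedily peel off the largest Fibonacci term at each step:
1597 ≤ 1838 < 2584, so take 1597; remainder 241
233 ≤ 241 < 377, so take 233; remainder 8
8 ≤ 8 < 13, so take 8; remainder 0
So 1838 = 1597 + 233 + 8, with no two terms consecutive in the sequence.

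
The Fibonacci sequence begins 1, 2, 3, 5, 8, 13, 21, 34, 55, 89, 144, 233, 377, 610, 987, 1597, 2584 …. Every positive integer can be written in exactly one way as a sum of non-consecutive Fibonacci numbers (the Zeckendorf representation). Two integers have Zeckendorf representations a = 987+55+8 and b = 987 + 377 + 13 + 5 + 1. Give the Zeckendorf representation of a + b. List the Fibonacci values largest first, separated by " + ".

1597 + 610 + 144 + 55 + 21 + 5 + 1

The two numbers are 1050 and 1383, so their sum is 2433.
Repeatedly subtract the largest Fibonacci number that fits:
2433: greatest Fibonacci not exceeding it is 1597, leaving 836
836: greatest Fibonacci not exceeding it is 610, leaving 226
226: greatest Fibonacci not exceeding it is 144, leaving 82
82: greatest Fibonacci not exceeding it is 55, leaving 27
27: greatest Fibonacci not exceeding it is 21, leaving 6
6: greatest Fibonacci not exceeding it is 5, leaving 1
1: greatest Fibonacci not exceeding it is 1, leaving 0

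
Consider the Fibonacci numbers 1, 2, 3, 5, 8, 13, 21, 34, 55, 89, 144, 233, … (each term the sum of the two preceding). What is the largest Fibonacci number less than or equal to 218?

144

144 ≤ 218 < 233, so the largest Fibonacci number not exceeding 218 is 144.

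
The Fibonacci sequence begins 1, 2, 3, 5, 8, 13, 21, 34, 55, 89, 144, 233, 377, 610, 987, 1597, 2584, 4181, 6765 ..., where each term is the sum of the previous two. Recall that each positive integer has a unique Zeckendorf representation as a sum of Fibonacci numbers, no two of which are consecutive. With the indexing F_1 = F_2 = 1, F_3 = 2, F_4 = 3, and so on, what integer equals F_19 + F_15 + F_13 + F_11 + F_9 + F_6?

5155

F_19 + F_15 + F_13 + F_11 + F_9 + F_6 = 4181 + 610 + 233 + 89 + 34 + 8 = 5155.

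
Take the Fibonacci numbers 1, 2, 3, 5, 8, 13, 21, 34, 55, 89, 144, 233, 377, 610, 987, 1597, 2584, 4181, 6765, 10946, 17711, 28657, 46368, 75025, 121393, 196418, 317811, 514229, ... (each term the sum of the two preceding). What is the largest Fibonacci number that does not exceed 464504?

317811 ≤ 464504 < 514229, so the largest Fibonacci number not exceeding 464504 is 317811.

317811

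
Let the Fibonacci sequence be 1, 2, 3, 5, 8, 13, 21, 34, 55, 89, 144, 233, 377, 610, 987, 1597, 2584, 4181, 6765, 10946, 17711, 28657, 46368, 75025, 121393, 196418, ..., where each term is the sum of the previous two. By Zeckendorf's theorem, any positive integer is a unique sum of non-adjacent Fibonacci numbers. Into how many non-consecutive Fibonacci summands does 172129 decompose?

7

Greedily peel off the largest Fibonacci term at each step:
172129 − 121393 = 50736
50736 − 46368 = 4368
4368 − 4181 = 187
187 − 144 = 43
43 − 34 = 9
9 − 8 = 1
1 − 1 = 0
172129 = 121393 + 46368 + 4181 + 144 + 34 + 8 + 1, which has 7 terms.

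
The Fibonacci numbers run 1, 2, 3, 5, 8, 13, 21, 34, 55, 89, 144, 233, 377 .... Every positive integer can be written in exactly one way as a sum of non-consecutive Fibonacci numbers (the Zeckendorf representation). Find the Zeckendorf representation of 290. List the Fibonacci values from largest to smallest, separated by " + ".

take 233 (≤ 290); 290 − 233 = 57
take 55 (≤ 57); 57 − 55 = 2
take 2 (≤ 2); 2 − 2 = 0
So 290 = 233 + 55 + 2, with no two terms consecutive in the sequence.

233 + 55 + 2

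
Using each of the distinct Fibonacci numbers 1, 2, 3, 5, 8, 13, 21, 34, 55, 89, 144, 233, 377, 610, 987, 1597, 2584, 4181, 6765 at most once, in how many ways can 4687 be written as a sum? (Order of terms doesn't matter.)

48

Starting from the Zeckendorf form and repeatedly splitting a term F_k into F_{k−1} + F_{k−2} (when neither is already used) reaches every representation.
4687 = 4181+377+89+34+5+1 = 4181+377+89+34+3+2+1 = 4181+377+89+21+13+5+1 = … (45 more), for 48 in all.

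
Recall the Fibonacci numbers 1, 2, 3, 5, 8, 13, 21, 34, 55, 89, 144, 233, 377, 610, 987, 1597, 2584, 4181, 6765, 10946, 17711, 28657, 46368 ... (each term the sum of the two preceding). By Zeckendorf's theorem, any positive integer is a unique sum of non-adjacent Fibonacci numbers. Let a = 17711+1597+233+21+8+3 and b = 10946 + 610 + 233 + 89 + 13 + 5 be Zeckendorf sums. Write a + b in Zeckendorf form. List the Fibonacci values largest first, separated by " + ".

28657 + 2584 + 144 + 55 + 21 + 8

The two numbers are 19573 and 11896, so their sum is 31469.
Greedy algorithm:
subtract 28657 from 31469: 2812 remains
subtract 2584 from 2812: 228 remains
subtract 144 from 228: 84 remains
subtract 55 from 84: 29 remains
subtract 21 from 29: 8 remains
subtract 8 from 8: 0 remains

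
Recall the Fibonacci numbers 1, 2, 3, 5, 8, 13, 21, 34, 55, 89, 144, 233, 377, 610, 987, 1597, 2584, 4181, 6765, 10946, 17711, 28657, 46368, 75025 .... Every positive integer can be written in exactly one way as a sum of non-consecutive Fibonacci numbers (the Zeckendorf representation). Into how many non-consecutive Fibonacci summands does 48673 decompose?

6

largest Fibonacci ≤ 48673 is 46368; 48673 − 46368 = 2305
largest Fibonacci ≤ 2305 is 1597; 2305 − 1597 = 708
largest Fibonacci ≤ 708 is 610; 708 − 610 = 98
largest Fibonacci ≤ 98 is 89; 98 − 89 = 9
largest Fibonacci ≤ 9 is 8; 9 − 8 = 1
largest Fibonacci ≤ 1 is 1; 1 − 1 = 0
48673 = 46368 + 1597 + 610 + 89 + 8 + 1, which has 6 terms.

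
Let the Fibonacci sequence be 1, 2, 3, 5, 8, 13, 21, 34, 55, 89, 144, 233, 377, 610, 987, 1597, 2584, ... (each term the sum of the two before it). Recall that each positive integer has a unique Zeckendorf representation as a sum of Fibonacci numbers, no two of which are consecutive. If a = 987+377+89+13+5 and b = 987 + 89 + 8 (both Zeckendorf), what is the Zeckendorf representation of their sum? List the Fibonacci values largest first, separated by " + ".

The two numbers are 1471 and 1084, so their sum is 2555.
2555: greatest Fibonacci not exceeding it is 1597, leaving 958
958: greatest Fibonacci not exceeding it is 610, leaving 348
348: greatest Fibonacci not exceeding it is 233, leaving 115
115: greatest Fibonacci not exceeding it is 89, leaving 26
26: greatest Fibonacci not exceeding it is 21, leaving 5
5: greatest Fibonacci not exceeding it is 5, leaving 0

1597 + 610 + 233 + 89 + 21 + 5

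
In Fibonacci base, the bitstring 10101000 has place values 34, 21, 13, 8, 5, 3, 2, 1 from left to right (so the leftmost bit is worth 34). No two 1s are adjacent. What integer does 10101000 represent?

Summing the place values of the 1 bits: 34 + 13 + 5 = 52.

52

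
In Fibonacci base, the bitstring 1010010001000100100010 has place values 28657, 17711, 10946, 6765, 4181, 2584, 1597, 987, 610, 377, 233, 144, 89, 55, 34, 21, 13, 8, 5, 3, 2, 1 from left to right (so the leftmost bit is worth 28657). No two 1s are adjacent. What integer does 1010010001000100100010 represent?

42634

Summing the place values of the 1 bits: 28657 + 10946 + 2584 + 377 + 55 + 13 + 2 = 42634.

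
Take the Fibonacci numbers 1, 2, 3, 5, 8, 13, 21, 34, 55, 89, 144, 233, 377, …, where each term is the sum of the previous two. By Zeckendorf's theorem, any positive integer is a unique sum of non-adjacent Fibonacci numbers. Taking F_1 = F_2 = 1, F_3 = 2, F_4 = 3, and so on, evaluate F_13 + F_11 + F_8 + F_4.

F_13 + F_11 + F_8 + F_4 = 233 + 89 + 21 + 3 = 346.

346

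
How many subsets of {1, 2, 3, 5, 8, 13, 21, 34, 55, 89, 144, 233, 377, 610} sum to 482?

20

Starting from the Zeckendorf form and repeatedly splitting a term F_k into F_{k−1} + F_{k−2} (when neither is already used) reaches every representation.
482 = 377+89+13+3 = 377+89+13+2+1 = 377+89+8+5+3 = … (17 more), for 20 in all.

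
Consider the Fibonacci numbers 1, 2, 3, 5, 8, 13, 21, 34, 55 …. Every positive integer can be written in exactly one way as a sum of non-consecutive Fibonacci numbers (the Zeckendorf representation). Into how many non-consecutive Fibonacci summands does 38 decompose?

3

Greedy algorithm:
take 34 (≤ 38); 38 − 34 = 4
take 3 (≤ 4); 4 − 3 = 1
take 1 (≤ 1); 1 − 1 = 0
38 = 34 + 3 + 1, which has 3 terms.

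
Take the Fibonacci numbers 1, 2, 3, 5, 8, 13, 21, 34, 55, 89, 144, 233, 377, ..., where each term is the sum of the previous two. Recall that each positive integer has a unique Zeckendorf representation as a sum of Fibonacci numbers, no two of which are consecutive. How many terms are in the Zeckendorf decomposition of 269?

3

Repeatedly subtract the largest Fibonacci number that fits:
269 − 233 = 36
36 − 34 = 2
2 − 2 = 0
269 = 233 + 34 + 2, which has 3 terms.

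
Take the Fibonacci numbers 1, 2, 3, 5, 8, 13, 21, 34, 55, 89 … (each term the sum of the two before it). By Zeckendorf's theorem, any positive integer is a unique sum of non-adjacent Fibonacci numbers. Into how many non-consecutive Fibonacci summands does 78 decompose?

Greedily peel off the largest Fibonacci term at each step:
subtract 55 from 78: 23 remains
subtract 21 from 23: 2 remains
subtract 2 from 2: 0 remains
78 = 55 + 21 + 2, which has 3 terms.

3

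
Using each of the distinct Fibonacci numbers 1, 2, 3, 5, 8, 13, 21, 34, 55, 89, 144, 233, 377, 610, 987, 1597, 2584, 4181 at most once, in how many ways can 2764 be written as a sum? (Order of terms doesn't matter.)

21

Starting from the Zeckendorf form and repeatedly splitting a term F_k into F_{k−1} + F_{k−2} (when neither is already used) reaches every representation.
2764 = 2584+144+34+2 = 2584+144+21+13+2 = 2584+89+55+34+2 = … (18 more), for 21 in all.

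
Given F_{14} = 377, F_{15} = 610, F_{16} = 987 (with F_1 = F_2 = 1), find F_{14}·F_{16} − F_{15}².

-1

377·987 − 610² = 372099 − 372100 = -1. (Cassini's identity: F_{k−1}F_{k+1} − F_k² = (−1)^k.)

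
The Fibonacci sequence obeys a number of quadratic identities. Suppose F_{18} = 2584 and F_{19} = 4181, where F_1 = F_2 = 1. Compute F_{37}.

By F_{2k+1} = F_k² + F_{k+1}²: F_{37} = 2584² + 4181² = 6677056 + 17480761 = 24157817.

24157817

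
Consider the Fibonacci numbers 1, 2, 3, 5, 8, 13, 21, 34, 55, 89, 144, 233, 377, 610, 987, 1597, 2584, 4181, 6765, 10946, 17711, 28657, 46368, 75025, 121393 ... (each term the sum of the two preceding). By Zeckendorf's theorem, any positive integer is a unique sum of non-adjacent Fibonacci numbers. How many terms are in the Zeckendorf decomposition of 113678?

7

113678 − 75025 = 38653
38653 − 28657 = 9996
9996 − 6765 = 3231
3231 − 2584 = 647
647 − 610 = 37
37 − 34 = 3
3 − 3 = 0
113678 = 75025 + 28657 + 6765 + 2584 + 610 + 34 + 3, which has 7 terms.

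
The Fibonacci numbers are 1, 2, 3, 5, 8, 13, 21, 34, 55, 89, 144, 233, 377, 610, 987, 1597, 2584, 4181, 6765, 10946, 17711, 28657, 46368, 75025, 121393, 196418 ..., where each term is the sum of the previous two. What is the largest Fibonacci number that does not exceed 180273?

121393

121393 ≤ 180273 < 196418, so the largest Fibonacci number not exceeding 180273 is 121393.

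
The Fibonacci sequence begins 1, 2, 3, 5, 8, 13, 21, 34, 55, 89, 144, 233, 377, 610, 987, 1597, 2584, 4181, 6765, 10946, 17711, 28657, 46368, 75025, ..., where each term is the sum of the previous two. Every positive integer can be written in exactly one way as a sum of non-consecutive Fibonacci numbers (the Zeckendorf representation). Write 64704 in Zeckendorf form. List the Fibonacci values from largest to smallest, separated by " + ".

subtract 46368 from 64704: 18336 remains
subtract 17711 from 18336: 625 remains
subtract 610 from 625: 15 remains
subtract 13 from 15: 2 remains
subtract 2 from 2: 0 remains
So 64704 = 46368 + 17711 + 610 + 13 + 2, with no two terms consecutive in the sequence.

46368 + 17711 + 610 + 13 + 2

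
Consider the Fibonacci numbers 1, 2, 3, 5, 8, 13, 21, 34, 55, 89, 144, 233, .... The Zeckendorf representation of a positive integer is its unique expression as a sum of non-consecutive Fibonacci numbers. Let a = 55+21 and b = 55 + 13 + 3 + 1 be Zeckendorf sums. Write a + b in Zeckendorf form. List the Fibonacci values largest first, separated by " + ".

144 + 3 + 1

The two numbers are 76 and 72, so their sum is 148.
Repeatedly subtract the largest Fibonacci number that fits:
148 − 144 = 4
4 − 3 = 1
1 − 1 = 0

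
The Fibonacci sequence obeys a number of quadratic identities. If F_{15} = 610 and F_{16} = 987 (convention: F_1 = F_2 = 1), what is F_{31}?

By F_{2k+1} = F_k² + F_{k+1}²: F_{31} = 610² + 987² = 372100 + 974169 = 1346269.

1346269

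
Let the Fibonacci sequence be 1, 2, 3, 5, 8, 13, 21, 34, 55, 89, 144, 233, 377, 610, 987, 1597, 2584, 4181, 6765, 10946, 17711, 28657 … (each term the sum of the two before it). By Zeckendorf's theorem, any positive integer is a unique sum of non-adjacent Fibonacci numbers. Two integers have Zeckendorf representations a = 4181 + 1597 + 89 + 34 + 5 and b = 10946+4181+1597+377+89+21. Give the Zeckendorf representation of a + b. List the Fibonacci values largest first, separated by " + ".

The two numbers are 5906 and 17211, so their sum is 23117.
Greedy algorithm:
17711 ≤ 23117 < 28657, so take 17711; remainder 5406
4181 ≤ 5406 < 6765, so take 4181; remainder 1225
987 ≤ 1225 < 1597, so take 987; remainder 238
233 ≤ 238 < 377, so take 233; remainder 5
5 ≤ 5 < 8, so take 5; remainder 0

17711 + 4181 + 987 + 233 + 5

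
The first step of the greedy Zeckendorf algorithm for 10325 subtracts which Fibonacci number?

6765

6765 ≤ 10325 < 10946, so the largest Fibonacci number not exceeding 10325 is 6765.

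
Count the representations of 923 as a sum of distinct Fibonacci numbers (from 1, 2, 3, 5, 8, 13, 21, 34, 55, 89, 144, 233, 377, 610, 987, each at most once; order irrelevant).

Starting from the Zeckendorf form and repeatedly splitting a term F_k into F_{k−1} + F_{k−2} (when neither is already used) reaches every representation.
923 = 610+233+55+21+3+1 = 610+233+55+13+8+3+1 = 610+144+89+55+21+3+1 = 610+233+34+21+13+8+3+1 = … (5 more), for 9 in all.

9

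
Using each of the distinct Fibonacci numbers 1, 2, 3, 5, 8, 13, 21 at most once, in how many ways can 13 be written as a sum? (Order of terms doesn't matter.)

Each representation comes from the Zeckendorf form by replacing some F_k with F_{k−1} + F_{k−2} where possible.
13 = 13 = 8+5 = 8+3+2 — 3 representations.

3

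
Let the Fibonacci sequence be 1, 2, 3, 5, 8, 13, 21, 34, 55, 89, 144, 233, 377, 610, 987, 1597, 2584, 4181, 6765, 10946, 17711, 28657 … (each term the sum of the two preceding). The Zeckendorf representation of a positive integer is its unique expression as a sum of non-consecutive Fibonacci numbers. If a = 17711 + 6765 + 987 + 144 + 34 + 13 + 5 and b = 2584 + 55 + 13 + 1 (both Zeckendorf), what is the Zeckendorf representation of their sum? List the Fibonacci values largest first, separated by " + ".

The two numbers are 25659 and 2653, so their sum is 28312.
largest Fibonacci ≤ 28312 is 17711; 28312 − 17711 = 10601
largest Fibonacci ≤ 10601 is 6765; 10601 − 6765 = 3836
largest Fibonacci ≤ 3836 is 2584; 3836 − 2584 = 1252
largest Fibonacci ≤ 1252 is 987; 1252 − 987 = 265
largest Fibonacci ≤ 265 is 233; 265 − 233 = 32
largest Fibonacci ≤ 32 is 21; 32 − 21 = 11
largest Fibonacci ≤ 11 is 8; 11 − 8 = 3
largest Fibonacci ≤ 3 is 3; 3 − 3 = 0

17711 + 6765 + 2584 + 987 + 233 + 21 + 8 + 3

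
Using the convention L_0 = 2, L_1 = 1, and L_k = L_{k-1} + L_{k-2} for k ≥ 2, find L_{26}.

Iterating the recurrence up to L_{21} = 24476 and L_{20} = 15127:
L_{22} = L_{21} + L_{20} = 24476 + 15127 = 39603
L_{23} = L_{22} + L_{21} = 39603 + 24476 = 64079
L_{24} = L_{23} + L_{22} = 64079 + 39603 = 103682
L_{25} = L_{24} + L_{23} = 103682 + 64079 = 167761
L_{26} = L_{25} + L_{24} = 167761 + 103682 = 271443

271443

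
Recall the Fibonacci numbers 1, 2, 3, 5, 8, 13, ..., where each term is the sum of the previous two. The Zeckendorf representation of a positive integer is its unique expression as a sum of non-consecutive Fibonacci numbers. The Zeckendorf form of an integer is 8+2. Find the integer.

8+2 = 10.

10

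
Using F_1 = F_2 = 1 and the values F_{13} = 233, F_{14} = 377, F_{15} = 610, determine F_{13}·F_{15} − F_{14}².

1

233·610 − 377² = 142130 − 142129 = 1. (Cassini's identity: F_{k−1}F_{k+1} − F_k² = (−1)^k.)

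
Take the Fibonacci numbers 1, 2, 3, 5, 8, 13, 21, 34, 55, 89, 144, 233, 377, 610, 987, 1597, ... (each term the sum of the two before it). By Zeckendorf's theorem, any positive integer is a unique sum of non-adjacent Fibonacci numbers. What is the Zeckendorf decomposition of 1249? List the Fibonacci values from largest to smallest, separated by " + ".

987 + 233 + 21 + 8

subtract 987 from 1249: 262 remains
subtract 233 from 262: 29 remains
subtract 21 from 29: 8 remains
subtract 8 from 8: 0 remains
So 1249 = 987 + 233 + 21 + 8, with no two terms consecutive in the sequence.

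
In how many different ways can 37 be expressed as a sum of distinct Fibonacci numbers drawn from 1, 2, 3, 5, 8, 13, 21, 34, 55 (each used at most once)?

6

Starting from the Zeckendorf form and repeatedly splitting a term F_k into F_{k−1} + F_{k−2} (when neither is already used) reaches every representation.
37 = 34+3 = 34+2+1 = 21+13+3 = … (3 more), for 6 in all.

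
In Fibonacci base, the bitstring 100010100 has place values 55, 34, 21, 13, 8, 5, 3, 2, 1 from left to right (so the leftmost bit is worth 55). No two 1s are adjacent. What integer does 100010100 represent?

66

Summing the place values of the 1 bits: 55 + 8 + 3 = 66.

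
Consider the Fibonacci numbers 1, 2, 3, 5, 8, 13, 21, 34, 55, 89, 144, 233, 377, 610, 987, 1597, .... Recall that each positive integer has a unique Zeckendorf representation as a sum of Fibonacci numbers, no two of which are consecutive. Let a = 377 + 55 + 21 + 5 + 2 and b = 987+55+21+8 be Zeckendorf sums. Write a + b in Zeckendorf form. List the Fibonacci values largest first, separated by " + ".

The two numbers are 460 and 1071, so their sum is 1531.
1531 − 987 = 544
544 − 377 = 167
167 − 144 = 23
23 − 21 = 2
2 − 2 = 0

987 + 377 + 144 + 21 + 2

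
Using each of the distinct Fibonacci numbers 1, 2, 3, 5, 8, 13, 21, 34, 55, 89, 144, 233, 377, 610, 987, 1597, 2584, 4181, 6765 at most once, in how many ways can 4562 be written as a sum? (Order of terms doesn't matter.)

15

Starting from the Zeckendorf form and repeatedly splitting a term F_k into F_{k−1} + F_{k−2} (when neither is already used) reaches every representation.
4562 = 4181+377+3+1 = 4181+233+144+3+1 = 2584+1597+377+3+1 = 4181+233+89+55+3+1 = … (11 more), for 15 in all.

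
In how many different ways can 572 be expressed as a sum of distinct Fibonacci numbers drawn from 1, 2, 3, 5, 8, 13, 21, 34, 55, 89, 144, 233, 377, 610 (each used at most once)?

572 = 377+144+34+13+3+1 = 377+144+34+8+5+3+1 = 377+89+55+34+13+3+1 = 377+144+21+13+8+5+3+1 = … (5 more), for 9 in all.

9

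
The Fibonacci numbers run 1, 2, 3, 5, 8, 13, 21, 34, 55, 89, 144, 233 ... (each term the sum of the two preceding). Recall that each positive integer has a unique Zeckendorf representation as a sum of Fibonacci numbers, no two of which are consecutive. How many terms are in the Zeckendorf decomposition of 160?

160 − 144 = 16
16 − 13 = 3
3 − 3 = 0
160 = 144 + 13 + 3, which has 3 terms.

3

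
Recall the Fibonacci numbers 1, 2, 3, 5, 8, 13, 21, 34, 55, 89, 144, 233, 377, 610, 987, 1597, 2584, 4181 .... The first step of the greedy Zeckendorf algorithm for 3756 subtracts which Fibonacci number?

2584 ≤ 3756 < 4181, so the largest Fibonacci number not exceeding 3756 is 2584.

2584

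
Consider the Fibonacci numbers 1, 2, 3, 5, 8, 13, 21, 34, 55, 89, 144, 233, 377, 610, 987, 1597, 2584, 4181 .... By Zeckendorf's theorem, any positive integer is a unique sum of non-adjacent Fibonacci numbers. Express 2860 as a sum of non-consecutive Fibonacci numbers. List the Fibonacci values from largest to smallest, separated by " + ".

Greedily peel off the largest Fibonacci term at each step:
subtract 2584 from 2860: 276 remains
subtract 233 from 276: 43 remains
subtract 34 from 43: 9 remains
subtract 8 from 9: 1 remains
subtract 1 from 1: 0 remains
So 2860 = 2584 + 233 + 34 + 8 + 1, with no two terms consecutive in the sequence.

2584 + 233 + 34 + 8 + 1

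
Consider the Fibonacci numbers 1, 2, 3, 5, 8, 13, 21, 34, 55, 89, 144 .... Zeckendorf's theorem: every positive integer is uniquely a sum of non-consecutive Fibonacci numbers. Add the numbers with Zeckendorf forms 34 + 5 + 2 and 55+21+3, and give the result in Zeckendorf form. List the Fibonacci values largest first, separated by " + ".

89 + 21 + 8 + 2

The two numbers are 41 and 79, so their sum is 120.
Greedy algorithm:
89 ≤ 120 < 144, so take 89; remainder 31
21 ≤ 31 < 34, so take 21; remainder 10
8 ≤ 10 < 13, so take 8; remainder 2
2 ≤ 2 < 3, so take 2; remainder 0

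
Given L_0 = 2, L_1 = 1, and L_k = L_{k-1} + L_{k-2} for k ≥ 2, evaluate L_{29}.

1149851

Iterating the recurrence up to L_{24} = 103682 and L_{23} = 64079:
L_{25} = L_{24} + L_{23} = 103682 + 64079 = 167761
L_{26} = L_{25} + L_{24} = 167761 + 103682 = 271443
L_{27} = L_{26} + L_{25} = 271443 + 167761 = 439204
L_{28} = L_{27} + L_{26} = 439204 + 271443 = 710647
L_{29} = L_{28} + L_{27} = 710647 + 439204 = 1149851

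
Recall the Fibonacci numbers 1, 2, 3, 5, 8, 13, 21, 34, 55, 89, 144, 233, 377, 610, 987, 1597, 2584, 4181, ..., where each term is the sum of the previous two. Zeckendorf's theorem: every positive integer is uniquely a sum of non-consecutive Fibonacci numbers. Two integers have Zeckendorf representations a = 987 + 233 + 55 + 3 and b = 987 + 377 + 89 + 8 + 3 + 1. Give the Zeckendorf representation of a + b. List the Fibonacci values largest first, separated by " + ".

2584 + 144 + 13 + 2

The two numbers are 1278 and 1465, so their sum is 2743.
2584 ≤ 2743 < 4181, so take 2584; remainder 159
144 ≤ 159 < 233, so take 144; remainder 15
13 ≤ 15 < 21, so take 13; remainder 2
2 ≤ 2 < 3, so take 2; remainder 0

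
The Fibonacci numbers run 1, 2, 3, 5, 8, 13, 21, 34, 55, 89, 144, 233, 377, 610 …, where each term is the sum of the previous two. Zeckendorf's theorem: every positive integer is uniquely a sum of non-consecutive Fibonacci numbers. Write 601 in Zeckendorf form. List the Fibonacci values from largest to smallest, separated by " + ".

377 + 144 + 55 + 21 + 3 + 1

subtract 377 from 601: 224 remains
subtract 144 from 224: 80 remains
subtract 55 from 80: 25 remains
subtract 21 from 25: 4 remains
subtract 3 from 4: 1 remains
subtract 1 from 1: 0 remains
So 601 = 377 + 144 + 55 + 21 + 3 + 1, with no two terms consecutive in the sequence.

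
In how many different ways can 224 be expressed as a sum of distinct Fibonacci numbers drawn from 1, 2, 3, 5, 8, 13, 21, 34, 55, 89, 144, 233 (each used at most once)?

4

Starting from the Zeckendorf form and repeatedly splitting a term F_k into F_{k−1} + F_{k−2} (when neither is already used) reaches every representation.
224 = 144+55+21+3+1 = 144+55+13+8+3+1 = 144+34+21+13+8+3+1 = … (1 more), for 4 in all.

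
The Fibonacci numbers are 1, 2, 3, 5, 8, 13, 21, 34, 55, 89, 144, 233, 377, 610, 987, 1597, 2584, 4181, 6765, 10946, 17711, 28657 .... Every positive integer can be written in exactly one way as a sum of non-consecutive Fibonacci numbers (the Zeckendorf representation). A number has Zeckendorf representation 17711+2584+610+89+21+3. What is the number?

17711+2584+610+89+21+3 = 21018.

21018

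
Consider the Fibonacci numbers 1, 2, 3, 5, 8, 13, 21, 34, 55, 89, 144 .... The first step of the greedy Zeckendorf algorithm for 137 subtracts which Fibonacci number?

89

89 ≤ 137 < 144, so the largest Fibonacci number not exceeding 137 is 89.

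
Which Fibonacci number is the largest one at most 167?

144

144 ≤ 167 < 233, so the largest Fibonacci number not exceeding 167 is 144.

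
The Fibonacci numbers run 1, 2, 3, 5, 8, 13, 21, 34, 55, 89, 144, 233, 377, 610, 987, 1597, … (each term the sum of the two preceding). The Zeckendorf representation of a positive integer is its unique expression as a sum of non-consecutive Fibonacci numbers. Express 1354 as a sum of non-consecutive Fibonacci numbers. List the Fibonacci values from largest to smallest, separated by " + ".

987 + 233 + 89 + 34 + 8 + 3

largest Fibonacci ≤ 1354 is 987; 1354 − 987 = 367
largest Fibonacci ≤ 367 is 233; 367 − 233 = 134
largest Fibonacci ≤ 134 is 89; 134 − 89 = 45
largest Fibonacci ≤ 45 is 34; 45 − 34 = 11
largest Fibonacci ≤ 11 is 8; 11 − 8 = 3
largest Fibonacci ≤ 3 is 3; 3 − 3 = 0
So 1354 = 987 + 233 + 89 + 34 + 8 + 3, with no two terms consecutive in the sequence.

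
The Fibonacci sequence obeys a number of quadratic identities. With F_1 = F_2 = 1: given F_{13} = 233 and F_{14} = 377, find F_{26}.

By the doubling identity F_{2k} = F_k(2F_{k+1} − F_k): F_{26} = 233·(2·377 − 233) = 233·521 = 121393.

121393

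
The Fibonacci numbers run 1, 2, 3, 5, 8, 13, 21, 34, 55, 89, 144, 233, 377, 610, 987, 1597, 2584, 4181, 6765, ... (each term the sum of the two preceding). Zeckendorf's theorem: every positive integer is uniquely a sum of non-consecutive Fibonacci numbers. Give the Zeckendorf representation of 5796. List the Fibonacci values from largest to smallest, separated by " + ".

Greedily peel off the largest Fibonacci term at each step:
take 4181 (≤ 5796); 5796 − 4181 = 1615
take 1597 (≤ 1615); 1615 − 1597 = 18
take 13 (≤ 18); 18 − 13 = 5
take 5 (≤ 5); 5 − 5 = 0
So 5796 = 4181 + 1597 + 13 + 5, with no two terms consecutive in the sequence.

4181 + 1597 + 13 + 5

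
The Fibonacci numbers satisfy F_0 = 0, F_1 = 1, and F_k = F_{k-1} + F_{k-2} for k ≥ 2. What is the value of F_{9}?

34

Iterating the recurrence up to F_{5} = 5 and F_{4} = 3:
F_{6} = F_{5} + F_{4} = 5 + 3 = 8
F_{7} = F_{6} + F_{5} = 8 + 5 = 13
F_{8} = F_{7} + F_{6} = 13 + 8 = 21
F_{9} = F_{8} + F_{7} = 21 + 13 = 34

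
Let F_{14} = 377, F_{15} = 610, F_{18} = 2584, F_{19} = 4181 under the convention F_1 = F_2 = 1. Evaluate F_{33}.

By the addition formula F_{m+n} = F_m F_{n+1} + F_{m−1} F_n with m=15, n=18: F_{33} = 610·4181 + 377·2584 = 2550410 + 974168 = 3524578.

3524578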